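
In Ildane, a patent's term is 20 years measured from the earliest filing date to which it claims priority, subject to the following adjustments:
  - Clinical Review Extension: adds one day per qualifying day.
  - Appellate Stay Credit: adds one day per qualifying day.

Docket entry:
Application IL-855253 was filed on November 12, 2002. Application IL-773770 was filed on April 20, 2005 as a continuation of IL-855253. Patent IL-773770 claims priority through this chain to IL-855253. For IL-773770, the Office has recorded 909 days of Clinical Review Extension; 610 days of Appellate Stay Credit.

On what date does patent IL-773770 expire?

January 9, 2027

Earliest priority filing: 12 November 2002.
Base term: 12 November 2002 + 20 years → 12 November 2022.
Clinical Review Extension: +909 days → 9 May 2025.
Appellate Stay Credit: +610 days → 9 January 2027.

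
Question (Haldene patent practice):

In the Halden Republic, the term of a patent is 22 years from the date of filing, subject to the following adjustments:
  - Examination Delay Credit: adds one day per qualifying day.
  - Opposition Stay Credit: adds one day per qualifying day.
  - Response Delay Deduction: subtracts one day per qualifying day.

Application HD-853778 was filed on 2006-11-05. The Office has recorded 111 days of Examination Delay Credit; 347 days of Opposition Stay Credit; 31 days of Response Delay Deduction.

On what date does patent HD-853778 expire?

Base term: filing date + 22 years → 5 November 2028.
Examination Delay Credit: +111 days → 24 February 2029.
Opposition Stay Credit: +347 days → 6 February 2030.
Response Delay Deduction: −31 days → 6 January 2030.

2030-01-06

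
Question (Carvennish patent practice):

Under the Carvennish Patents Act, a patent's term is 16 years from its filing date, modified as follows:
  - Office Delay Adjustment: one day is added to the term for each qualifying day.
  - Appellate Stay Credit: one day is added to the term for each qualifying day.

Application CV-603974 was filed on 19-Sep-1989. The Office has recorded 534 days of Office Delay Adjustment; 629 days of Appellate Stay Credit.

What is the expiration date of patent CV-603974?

November 25, 2008

Base term: filing date + 16 years → 19 September 2005.
Office Delay Adjustment: +534 days → 7 March 2007.
Appellate Stay Credit: +629 days → 25 November 2008.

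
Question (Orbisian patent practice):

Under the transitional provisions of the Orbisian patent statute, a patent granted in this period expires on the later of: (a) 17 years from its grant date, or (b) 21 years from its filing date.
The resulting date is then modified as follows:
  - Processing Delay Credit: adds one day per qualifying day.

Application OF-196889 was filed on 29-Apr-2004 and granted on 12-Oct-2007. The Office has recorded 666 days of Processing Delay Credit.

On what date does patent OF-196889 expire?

(a) grant + 17 years → 12 October 2024.
(b) filing + 21 years → 29 April 2025.
Later of the two: 29 April 2025.
Processing Delay Credit: +666 days → 24 February 2027.

February 24, 2027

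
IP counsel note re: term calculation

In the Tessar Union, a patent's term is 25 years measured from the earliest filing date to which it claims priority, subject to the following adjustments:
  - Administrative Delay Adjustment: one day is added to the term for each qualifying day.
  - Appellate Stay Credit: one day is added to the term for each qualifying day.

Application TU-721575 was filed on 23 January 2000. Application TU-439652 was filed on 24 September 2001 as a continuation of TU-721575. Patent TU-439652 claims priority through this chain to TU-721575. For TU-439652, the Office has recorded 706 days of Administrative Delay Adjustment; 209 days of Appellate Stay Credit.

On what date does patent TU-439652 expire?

Earliest priority filing: 23 January 2000.
Base term: 23 January 2000 + 25 years → 23 January 2025.
Administrative Delay Adjustment: +706 days → 30 December 2026.
Appellate Stay Credit: +209 days → 27 July 2027.

2027-07-27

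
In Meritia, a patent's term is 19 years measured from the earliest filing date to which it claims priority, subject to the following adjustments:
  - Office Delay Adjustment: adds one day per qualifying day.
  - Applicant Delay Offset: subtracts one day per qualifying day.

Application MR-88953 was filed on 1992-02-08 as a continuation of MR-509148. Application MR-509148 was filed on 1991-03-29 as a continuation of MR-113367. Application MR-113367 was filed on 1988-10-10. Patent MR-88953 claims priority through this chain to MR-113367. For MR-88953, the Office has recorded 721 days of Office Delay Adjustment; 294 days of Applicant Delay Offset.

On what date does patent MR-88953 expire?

2008-12-10

Earliest priority filing: 10 October 1988.
Base term: 10 October 1988 + 19 years → 10 October 2007.
Office Delay Adjustment: +721 days → 30 September 2009.
Applicant Delay Offset: −294 days → 10 December 2008.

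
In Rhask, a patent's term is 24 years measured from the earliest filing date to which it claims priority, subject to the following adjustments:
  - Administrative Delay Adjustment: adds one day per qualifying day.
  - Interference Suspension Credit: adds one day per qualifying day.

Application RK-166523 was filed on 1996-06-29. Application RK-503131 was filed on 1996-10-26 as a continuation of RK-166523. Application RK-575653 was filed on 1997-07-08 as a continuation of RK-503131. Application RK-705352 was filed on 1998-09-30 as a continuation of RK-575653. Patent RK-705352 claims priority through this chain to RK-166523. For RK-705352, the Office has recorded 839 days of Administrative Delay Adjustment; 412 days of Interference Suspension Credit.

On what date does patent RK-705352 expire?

Earliest priority filing: 29 June 1996.
Base term: 29 June 1996 + 24 years → 29 June 2020.
Administrative Delay Adjustment: +839 days → 16 October 2022.
Interference Suspension Credit: +412 days → 2 December 2023.

December 2, 2023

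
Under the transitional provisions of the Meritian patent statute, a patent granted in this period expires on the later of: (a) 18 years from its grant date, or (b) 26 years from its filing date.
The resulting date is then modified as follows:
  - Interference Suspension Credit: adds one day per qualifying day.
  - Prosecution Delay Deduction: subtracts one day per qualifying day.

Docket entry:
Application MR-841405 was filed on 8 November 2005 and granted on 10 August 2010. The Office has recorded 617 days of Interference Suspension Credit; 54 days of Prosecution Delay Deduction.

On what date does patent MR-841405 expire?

(a) grant + 18 years → 10 August 2028.
(b) filing + 26 years → 8 November 2031.
Later of the two: 8 November 2031.
Interference Suspension Credit: +617 days → 17 July 2033.
Prosecution Delay Deduction: −54 days → 24 May 2033.

2033-05-24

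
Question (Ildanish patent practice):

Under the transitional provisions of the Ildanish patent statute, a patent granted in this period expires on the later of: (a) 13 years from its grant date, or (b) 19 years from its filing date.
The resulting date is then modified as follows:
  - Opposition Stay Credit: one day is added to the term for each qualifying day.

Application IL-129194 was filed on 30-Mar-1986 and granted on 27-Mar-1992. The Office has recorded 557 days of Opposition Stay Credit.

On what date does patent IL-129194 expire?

(a) grant + 13 years → 27 March 2005.
(b) filing + 19 years → 30 March 2005.
Later of the two: 30 March 2005.
Opposition Stay Credit: +557 days → 8 October 2006.

2006-10-08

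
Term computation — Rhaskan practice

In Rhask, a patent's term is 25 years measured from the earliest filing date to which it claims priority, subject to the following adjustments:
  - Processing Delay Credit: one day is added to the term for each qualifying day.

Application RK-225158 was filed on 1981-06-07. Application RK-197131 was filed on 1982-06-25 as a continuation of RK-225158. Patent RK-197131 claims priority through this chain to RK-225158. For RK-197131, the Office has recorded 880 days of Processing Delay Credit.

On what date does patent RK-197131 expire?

2008-11-03

Earliest priority filing: 7 June 1981.
Base term: 7 June 1981 + 25 years → 7 June 2006.
Processing Delay Credit: +880 days → 3 November 2008.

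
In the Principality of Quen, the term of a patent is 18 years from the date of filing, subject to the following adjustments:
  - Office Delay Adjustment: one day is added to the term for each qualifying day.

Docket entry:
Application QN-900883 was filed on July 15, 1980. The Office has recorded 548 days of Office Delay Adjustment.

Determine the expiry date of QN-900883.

2000-01-14

Base term: filing date + 18 years → 15 July 1998.
Office Delay Adjustment: +548 days → 14 January 2000.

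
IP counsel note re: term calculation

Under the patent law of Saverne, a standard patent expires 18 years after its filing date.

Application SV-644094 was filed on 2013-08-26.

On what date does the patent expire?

August 26, 2031

Filing date + 18 years → 26 August 2031.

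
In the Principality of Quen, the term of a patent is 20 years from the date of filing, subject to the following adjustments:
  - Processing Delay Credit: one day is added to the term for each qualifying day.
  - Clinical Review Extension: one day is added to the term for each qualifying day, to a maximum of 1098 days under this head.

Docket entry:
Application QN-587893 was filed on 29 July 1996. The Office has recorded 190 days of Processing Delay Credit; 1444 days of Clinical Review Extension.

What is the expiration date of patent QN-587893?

Base term: filing date + 20 years → 29 July 2016.
Processing Delay Credit: +190 days → 4 February 2017.
Clinical Review Extension: 1444 days claimed exceeds the 1098-day cap, so +1098 days → 7 February 2020.

2020-02-07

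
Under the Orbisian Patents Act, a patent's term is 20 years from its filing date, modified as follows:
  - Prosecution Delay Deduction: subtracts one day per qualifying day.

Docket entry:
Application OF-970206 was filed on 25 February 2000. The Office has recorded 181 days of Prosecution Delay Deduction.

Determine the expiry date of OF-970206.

August 28, 2019

Base term: filing date + 20 years → 25 February 2020.
Prosecution Delay Deduction: −181 days → 28 August 2019.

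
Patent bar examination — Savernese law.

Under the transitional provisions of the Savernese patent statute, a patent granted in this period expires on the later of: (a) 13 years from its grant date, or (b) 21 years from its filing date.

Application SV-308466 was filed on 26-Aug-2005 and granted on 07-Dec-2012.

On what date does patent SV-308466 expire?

2026-08-26

(a) grant + 13 years → 7 December 2025.
(b) filing + 21 years → 26 August 2026.
Later of the two: 26 August 2026.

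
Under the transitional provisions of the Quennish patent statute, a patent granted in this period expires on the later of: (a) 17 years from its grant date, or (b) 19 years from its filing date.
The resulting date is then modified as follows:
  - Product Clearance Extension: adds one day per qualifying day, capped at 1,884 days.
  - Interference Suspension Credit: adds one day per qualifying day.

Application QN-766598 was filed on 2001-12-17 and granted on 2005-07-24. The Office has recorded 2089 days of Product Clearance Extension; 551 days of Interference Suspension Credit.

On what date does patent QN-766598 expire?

(a) grant + 17 years → 24 July 2022.
(b) filing + 19 years → 17 December 2020.
Later of the two: 24 July 2022.
Product Clearance Extension: 2089 days claimed exceeds the 1884-day cap, so +1884 days → 20 September 2027.
Interference Suspension Credit: +551 days → 24 March 2029.

2029-03-24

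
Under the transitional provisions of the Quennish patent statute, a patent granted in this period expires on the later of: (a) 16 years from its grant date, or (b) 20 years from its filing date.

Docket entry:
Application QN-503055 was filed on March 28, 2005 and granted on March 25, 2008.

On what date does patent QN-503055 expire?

March 28, 2025

(a) grant + 16 years → 25 March 2024.
(b) filing + 20 years → 28 March 2025.
Later of the two: 28 March 2025.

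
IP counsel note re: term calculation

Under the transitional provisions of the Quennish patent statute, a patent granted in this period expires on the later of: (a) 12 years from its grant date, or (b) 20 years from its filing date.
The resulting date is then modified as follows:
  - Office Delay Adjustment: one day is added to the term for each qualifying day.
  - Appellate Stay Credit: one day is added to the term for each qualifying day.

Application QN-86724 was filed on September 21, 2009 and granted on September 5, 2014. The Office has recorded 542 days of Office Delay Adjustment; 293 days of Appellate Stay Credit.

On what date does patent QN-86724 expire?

(a) grant + 12 years → 5 September 2026.
(b) filing + 20 years → 21 September 2029.
Later of the two: 21 September 2029.
Office Delay Adjustment: +542 days → 17 March 2031.
Appellate Stay Credit: +293 days → 4 January 2032.

January 4, 2032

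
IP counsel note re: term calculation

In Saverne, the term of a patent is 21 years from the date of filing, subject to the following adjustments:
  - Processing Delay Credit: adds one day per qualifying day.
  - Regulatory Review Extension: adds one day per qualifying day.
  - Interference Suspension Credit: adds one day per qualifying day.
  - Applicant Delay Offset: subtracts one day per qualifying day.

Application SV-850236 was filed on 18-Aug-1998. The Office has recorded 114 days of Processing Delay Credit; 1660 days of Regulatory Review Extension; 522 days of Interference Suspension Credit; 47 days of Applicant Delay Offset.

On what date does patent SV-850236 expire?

Base term: filing date + 21 years → 18 August 2019.
Processing Delay Credit: +114 days → 10 December 2019.
Regulatory Review Extension: +1660 days → 26 June 2024.
Interference Suspension Credit: +522 days → 30 November 2025.
Applicant Delay Offset: −47 days → 14 October 2025.

2025-10-14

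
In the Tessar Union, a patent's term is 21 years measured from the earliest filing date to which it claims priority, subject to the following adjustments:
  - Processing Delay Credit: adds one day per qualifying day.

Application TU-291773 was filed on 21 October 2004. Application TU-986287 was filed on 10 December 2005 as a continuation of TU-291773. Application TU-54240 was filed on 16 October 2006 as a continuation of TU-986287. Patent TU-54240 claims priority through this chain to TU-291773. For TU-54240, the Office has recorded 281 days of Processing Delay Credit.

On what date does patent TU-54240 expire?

Earliest priority filing: 21 October 2004.
Base term: 21 October 2004 + 21 years → 21 October 2025.
Processing Delay Credit: +281 days → 29 July 2026.

2026-07-29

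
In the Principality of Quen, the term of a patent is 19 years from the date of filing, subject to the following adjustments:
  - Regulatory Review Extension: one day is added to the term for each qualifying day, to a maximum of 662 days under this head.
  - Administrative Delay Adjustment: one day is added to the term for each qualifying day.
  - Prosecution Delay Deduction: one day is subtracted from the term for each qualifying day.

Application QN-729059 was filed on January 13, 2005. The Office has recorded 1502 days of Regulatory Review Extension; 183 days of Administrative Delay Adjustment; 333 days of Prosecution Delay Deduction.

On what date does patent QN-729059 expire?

Base term: filing date + 19 years → 13 January 2024.
Regulatory Review Extension: 1502 days claimed exceeds the 662-day cap, so +662 days → 5 November 2025.
Administrative Delay Adjustment: +183 days → 7 May 2026.
Prosecution Delay Deduction: −333 days → 8 June 2025.

June 8, 2025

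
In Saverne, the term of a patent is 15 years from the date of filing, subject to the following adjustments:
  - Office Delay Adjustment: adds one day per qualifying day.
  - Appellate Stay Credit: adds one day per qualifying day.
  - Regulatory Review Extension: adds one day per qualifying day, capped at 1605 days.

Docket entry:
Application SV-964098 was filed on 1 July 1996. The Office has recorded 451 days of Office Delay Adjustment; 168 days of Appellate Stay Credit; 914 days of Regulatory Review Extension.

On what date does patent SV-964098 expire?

Base term: filing date + 15 years → 1 July 2011.
Office Delay Adjustment: +451 days → 24 September 2012.
Appellate Stay Credit: +168 days → 11 March 2013.
Regulatory Review Extension: 914 days (within the 1605-day cap) → +914 days → 11 September 2015.

September 11, 2015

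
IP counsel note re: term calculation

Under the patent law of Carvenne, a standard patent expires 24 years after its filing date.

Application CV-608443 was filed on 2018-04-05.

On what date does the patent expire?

Filing date + 24 years → 5 April 2042.

2042-04-05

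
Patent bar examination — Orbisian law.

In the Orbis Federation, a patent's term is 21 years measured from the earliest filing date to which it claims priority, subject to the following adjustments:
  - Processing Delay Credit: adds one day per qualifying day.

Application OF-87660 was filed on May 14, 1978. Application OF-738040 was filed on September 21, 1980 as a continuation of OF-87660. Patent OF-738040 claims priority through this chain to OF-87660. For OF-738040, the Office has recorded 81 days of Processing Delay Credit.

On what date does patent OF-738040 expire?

Earliest priority filing: 14 May 1978.
Base term: 14 May 1978 + 21 years → 14 May 1999.
Processing Delay Credit: +81 days → 3 August 1999.

1999-08-03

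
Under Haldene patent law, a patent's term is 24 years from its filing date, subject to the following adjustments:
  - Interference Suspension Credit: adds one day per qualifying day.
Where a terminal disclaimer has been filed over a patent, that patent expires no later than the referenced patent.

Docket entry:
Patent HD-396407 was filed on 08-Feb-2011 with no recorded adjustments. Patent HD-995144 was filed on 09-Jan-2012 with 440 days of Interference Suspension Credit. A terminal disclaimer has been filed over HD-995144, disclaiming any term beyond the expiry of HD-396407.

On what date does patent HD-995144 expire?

Natural term of HD-995144:
  Base: filing + 24 years → 9 January 2036.
  Interference Suspension Credit: +440 days → 24 March 2037.
Expiry of referenced patent HD-396407:
  Base: filing + 24 years → 8 February 2035.
Terminal disclaimer: HD-995144 expires on the earlier of 24 March 2037 and 8 February 2035.

February 8, 2035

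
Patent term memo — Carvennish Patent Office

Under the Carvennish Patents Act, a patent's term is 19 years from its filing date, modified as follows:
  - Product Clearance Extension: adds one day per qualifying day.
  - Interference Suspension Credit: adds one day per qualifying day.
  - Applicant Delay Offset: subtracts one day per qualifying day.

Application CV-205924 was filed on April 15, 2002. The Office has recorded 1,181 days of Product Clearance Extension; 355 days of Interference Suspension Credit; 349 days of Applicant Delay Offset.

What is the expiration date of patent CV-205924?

2024-07-15

Base term: filing date + 19 years → 15 April 2021.
Product Clearance Extension: +1181 days → 9 July 2024.
Interference Suspension Credit: +355 days → 29 June 2025.
Applicant Delay Offset: −349 days → 15 July 2024.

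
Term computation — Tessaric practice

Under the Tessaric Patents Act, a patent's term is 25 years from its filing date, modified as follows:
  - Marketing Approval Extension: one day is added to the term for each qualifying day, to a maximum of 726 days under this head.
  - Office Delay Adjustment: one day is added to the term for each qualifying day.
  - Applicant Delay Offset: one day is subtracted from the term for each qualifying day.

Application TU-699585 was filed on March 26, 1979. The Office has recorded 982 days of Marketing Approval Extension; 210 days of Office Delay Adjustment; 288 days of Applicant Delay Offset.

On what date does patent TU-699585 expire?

Base term: filing date + 25 years → 26 March 2004.
Marketing Approval Extension: 982 days claimed exceeds the 726-day cap, so +726 days → 22 March 2006.
Office Delay Adjustment: +210 days → 18 October 2006.
Applicant Delay Offset: −288 days → 3 January 2006.

January 3, 2006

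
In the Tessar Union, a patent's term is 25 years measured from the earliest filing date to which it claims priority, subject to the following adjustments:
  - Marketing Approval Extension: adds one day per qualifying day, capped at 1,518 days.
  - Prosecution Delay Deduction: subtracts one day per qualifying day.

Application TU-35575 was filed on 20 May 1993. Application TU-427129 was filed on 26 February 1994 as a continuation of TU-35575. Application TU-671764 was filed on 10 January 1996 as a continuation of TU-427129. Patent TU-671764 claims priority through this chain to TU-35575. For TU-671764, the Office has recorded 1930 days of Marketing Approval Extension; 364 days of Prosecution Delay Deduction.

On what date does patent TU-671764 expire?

2021-07-17

Earliest priority filing: 20 May 1993.
Base term: 20 May 1993 + 25 years → 20 May 2018.
Marketing Approval Extension: 1930 days claimed exceeds the 1518-day cap, so +1518 days → 16 July 2022.
Prosecution Delay Deduction: −364 days → 17 July 2021.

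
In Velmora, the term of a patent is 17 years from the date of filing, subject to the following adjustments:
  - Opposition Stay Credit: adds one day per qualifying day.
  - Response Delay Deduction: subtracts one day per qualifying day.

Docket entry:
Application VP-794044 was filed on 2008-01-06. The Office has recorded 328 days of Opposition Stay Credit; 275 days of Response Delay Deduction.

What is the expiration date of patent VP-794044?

2025-02-28

Base term: filing date + 17 years → 6 January 2025.
Opposition Stay Credit: +328 days → 30 November 2025.
Response Delay Deduction: −275 days → 28 February 2025.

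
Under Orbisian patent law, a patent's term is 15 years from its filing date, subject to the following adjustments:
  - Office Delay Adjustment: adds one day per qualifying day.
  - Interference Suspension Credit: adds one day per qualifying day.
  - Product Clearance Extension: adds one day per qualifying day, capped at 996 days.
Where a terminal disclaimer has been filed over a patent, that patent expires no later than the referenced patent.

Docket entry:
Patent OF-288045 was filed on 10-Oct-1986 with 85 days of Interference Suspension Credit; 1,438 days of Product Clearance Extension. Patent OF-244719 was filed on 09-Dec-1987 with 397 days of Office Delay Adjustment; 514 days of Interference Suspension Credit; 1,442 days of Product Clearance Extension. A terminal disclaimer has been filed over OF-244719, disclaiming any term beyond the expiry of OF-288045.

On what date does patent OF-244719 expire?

2004-09-25

Natural term of OF-244719:
  Base: filing + 15 years → 9 December 2002.
  Office Delay Adjustment: +397 days → 10 January 2004.
  Interference Suspension Credit: +514 days → 7 June 2005.
  Product Clearance Extension: 1442 days claimed exceeds the 996-day cap, so +996 days → 28 February 2008.
Expiry of referenced patent OF-288045:
  Base: filing + 15 years → 10 October 2001.
  Interference Suspension Credit: +85 days → 3 January 2002.
  Product Clearance Extension: 1438 days claimed exceeds the 996-day cap, so +996 days → 25 September 2004.
Terminal disclaimer: OF-244719 expires on the earlier of 28 February 2008 and 25 September 2004.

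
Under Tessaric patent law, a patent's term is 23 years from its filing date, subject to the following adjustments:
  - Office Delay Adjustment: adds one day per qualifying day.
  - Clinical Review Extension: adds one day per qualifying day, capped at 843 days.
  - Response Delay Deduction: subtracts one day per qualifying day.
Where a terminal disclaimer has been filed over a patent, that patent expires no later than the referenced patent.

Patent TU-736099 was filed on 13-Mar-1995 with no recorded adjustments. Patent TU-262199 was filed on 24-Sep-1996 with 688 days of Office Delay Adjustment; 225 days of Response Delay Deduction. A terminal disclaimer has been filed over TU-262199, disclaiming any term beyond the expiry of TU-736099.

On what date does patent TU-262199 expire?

Natural term of TU-262199:
  Base: filing + 23 years → 24 September 2019.
  Office Delay Adjustment: +688 days → 12 August 2021.
  Response Delay Deduction: −225 days → 30 December 2020.
Expiry of referenced patent TU-736099:
  Base: filing + 23 years → 13 March 2018.
Terminal disclaimer: TU-262199 expires on the earlier of 30 December 2020 and 13 March 2018.

March 13, 2018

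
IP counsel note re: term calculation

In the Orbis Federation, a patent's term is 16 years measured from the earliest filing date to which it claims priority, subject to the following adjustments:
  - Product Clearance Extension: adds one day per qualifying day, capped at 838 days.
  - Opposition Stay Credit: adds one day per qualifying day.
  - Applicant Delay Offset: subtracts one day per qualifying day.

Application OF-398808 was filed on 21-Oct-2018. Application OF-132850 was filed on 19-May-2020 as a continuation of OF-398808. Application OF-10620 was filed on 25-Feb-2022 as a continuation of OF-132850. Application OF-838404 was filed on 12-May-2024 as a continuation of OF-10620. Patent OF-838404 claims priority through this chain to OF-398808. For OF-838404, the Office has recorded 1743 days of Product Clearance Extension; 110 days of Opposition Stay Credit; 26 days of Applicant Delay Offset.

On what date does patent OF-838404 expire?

April 30, 2037

Earliest priority filing: 21 October 2018.
Base term: 21 October 2018 + 16 years → 21 October 2034.
Product Clearance Extension: 1743 days claimed exceeds the 838-day cap, so +838 days → 5 February 2037.
Opposition Stay Credit: +110 days → 26 May 2037.
Applicant Delay Offset: −26 days → 30 April 2037.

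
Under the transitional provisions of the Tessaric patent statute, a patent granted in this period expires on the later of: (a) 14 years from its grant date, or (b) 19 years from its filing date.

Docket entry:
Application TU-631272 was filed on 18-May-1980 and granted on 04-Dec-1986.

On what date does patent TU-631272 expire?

December 4, 2000

(a) grant + 14 years → 4 December 2000.
(b) filing + 19 years → 18 May 1999.
Later of the two: 4 December 2000.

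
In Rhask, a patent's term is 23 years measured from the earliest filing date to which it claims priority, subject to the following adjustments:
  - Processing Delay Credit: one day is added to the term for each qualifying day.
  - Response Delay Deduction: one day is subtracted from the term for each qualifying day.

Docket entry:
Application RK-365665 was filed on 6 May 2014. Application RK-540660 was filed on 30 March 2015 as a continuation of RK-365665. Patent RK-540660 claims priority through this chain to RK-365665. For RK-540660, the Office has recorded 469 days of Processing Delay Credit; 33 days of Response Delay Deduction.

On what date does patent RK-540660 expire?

July 16, 2038

Earliest priority filing: 6 May 2014.
Base term: 6 May 2014 + 23 years → 6 May 2037.
Processing Delay Credit: +469 days → 18 August 2038.
Response Delay Deduction: −33 days → 16 July 2038.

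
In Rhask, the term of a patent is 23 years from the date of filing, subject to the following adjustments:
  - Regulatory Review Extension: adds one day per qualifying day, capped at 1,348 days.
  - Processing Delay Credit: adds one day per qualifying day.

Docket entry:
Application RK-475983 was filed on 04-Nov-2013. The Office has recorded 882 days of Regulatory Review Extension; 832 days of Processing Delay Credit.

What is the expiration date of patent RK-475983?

July 15, 2041

Base term: filing date + 23 years → 4 November 2036.
Regulatory Review Extension: 882 days (within the 1348-day cap) → +882 days → 5 April 2039.
Processing Delay Credit: +832 days → 15 July 2041.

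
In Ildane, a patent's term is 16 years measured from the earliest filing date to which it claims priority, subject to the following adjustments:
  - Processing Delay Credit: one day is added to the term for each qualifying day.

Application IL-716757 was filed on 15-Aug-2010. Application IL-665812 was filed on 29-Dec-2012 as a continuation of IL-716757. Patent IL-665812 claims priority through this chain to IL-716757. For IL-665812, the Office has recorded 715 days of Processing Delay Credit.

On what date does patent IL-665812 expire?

Earliest priority filing: 15 August 2010.
Base term: 15 August 2010 + 16 years → 15 August 2026.
Processing Delay Credit: +715 days → 30 July 2028.

July 30, 2028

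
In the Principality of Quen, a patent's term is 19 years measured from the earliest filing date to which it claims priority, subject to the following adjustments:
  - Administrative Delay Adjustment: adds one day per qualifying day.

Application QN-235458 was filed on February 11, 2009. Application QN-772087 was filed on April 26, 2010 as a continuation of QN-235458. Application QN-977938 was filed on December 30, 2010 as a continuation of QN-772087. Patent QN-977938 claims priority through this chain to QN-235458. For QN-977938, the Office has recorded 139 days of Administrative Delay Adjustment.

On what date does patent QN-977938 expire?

2028-06-29

Earliest priority filing: 11 February 2009.
Base term: 11 February 2009 + 19 years → 11 February 2028.
Administrative Delay Adjustment: +139 days → 29 June 2028.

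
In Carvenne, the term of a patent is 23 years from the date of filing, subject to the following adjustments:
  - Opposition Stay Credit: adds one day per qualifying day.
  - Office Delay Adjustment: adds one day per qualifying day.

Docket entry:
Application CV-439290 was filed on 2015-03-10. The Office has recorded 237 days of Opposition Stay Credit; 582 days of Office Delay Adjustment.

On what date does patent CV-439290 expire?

Base term: filing date + 23 years → 10 March 2038.
Opposition Stay Credit: +237 days → 2 November 2038.
Office Delay Adjustment: +582 days → 6 June 2040.

2040-06-06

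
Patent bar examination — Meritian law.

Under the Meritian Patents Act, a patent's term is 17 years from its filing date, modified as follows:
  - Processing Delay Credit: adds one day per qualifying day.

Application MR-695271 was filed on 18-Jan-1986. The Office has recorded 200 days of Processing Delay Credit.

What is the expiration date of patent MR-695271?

August 6, 2003

Base term: filing date + 17 years → 18 January 2003.
Processing Delay Credit: +200 days → 6 August 2003.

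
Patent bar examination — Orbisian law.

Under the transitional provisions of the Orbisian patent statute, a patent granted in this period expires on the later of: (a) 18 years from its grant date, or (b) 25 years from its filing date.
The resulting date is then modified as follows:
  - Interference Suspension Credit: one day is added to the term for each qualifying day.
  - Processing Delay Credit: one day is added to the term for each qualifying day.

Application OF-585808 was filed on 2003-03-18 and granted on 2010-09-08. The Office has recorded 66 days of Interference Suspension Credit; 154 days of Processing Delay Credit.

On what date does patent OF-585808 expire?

2029-04-16

(a) grant + 18 years → 8 September 2028.
(b) filing + 25 years → 18 March 2028.
Later of the two: 8 September 2028.
Interference Suspension Credit: +66 days → 13 November 2028.
Processing Delay Credit: +154 days → 16 April 2029.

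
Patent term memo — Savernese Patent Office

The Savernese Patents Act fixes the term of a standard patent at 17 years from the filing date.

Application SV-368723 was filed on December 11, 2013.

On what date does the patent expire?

Filing date + 17 years → 11 December 2030.

2030-12-11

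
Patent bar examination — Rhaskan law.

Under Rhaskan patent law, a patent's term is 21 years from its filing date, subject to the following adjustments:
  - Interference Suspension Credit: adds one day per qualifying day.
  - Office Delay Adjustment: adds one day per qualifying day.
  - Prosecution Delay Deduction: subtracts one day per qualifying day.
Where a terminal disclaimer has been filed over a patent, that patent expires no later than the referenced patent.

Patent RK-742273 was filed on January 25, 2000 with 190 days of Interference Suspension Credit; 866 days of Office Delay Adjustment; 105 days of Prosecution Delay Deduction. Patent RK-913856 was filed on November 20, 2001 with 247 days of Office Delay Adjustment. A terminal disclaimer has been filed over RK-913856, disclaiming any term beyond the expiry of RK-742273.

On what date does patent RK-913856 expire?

July 25, 2023

Natural term of RK-913856:
  Base: filing + 21 years → 20 November 2022.
  Office Delay Adjustment: +247 days → 25 July 2023.
Expiry of referenced patent RK-742273:
  Base: filing + 21 years → 25 January 2021.
  Interference Suspension Credit: +190 days → 3 August 2021.
  Office Delay Adjustment: +866 days → 17 December 2023.
  Prosecution Delay Deduction: −105 days → 3 September 2023.
Terminal disclaimer: RK-913856 expires on the earlier of 25 July 2023 and 3 September 2023.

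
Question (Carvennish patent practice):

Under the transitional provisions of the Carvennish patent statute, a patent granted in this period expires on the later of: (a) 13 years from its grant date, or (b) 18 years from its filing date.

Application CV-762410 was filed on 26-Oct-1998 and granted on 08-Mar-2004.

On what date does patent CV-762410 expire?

2017-03-08

(a) grant + 13 years → 8 March 2017.
(b) filing + 18 years → 26 October 2016.
Later of the two: 8 March 2017.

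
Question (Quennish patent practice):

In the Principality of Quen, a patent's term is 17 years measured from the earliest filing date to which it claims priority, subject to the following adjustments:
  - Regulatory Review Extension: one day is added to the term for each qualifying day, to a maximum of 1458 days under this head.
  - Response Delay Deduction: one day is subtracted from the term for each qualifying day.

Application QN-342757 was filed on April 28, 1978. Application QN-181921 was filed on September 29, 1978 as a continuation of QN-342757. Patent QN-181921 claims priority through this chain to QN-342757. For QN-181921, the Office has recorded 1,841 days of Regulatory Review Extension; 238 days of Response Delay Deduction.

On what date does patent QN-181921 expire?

1998-08-30

Earliest priority filing: 28 April 1978.
Base term: 28 April 1978 + 17 years → 28 April 1995.
Regulatory Review Extension: 1841 days claimed exceeds the 1458-day cap, so +1458 days → 25 April 1999.
Response Delay Deduction: −238 days → 30 August 1998.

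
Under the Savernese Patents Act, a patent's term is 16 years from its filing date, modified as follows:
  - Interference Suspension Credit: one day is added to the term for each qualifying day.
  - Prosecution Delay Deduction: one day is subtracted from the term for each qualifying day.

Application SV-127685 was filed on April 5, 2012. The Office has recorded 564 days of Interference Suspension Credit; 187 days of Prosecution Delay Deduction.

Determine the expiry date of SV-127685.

2029-04-17

Base term: filing date + 16 years → 5 April 2028.
Interference Suspension Credit: +564 days → 21 October 2029.
Prosecution Delay Deduction: −187 days → 17 April 2029.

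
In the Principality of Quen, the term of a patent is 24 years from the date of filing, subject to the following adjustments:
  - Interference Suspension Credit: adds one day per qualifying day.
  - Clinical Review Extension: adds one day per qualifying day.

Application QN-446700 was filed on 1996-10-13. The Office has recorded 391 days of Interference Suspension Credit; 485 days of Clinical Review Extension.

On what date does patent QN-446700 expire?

2023-03-08

Base term: filing date + 24 years → 13 October 2020.
Interference Suspension Credit: +391 days → 8 November 2021.
Clinical Review Extension: +485 days → 8 March 2023.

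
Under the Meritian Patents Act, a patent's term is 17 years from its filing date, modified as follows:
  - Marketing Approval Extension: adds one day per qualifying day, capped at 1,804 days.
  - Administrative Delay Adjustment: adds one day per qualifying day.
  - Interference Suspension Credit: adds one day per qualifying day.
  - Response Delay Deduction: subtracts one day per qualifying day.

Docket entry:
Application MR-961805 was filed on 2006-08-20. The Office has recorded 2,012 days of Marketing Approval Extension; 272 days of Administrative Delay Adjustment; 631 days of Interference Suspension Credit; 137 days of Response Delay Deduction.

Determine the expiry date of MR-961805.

Base term: filing date + 17 years → 20 August 2023.
Marketing Approval Extension: 2012 days claimed exceeds the 1804-day cap, so +1804 days → 28 July 2028.
Administrative Delay Adjustment: +272 days → 26 April 2029.
Interference Suspension Credit: +631 days → 17 January 2031.
Response Delay Deduction: −137 days → 2 September 2030.

September 2, 2030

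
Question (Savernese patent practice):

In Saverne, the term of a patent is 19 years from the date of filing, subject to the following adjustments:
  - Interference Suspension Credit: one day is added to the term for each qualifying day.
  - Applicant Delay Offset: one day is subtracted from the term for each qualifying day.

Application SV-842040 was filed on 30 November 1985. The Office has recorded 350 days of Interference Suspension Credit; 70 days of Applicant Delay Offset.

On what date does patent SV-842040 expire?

2005-09-06

Base term: filing date + 19 years → 30 November 2004.
Interference Suspension Credit: +350 days → 15 November 2005.
Applicant Delay Offset: −70 days → 6 September 2005.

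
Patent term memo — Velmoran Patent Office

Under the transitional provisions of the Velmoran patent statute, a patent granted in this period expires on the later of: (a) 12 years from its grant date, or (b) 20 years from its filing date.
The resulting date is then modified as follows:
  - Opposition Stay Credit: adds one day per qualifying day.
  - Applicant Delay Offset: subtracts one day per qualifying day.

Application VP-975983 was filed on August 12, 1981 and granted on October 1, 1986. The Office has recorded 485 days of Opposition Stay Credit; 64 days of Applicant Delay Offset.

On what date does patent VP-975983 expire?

(a) grant + 12 years → 1 October 1998.
(b) filing + 20 years → 12 August 2001.
Later of the two: 12 August 2001.
Opposition Stay Credit: +485 days → 10 December 2002.
Applicant Delay Offset: −64 days → 7 October 2002.

October 7, 2002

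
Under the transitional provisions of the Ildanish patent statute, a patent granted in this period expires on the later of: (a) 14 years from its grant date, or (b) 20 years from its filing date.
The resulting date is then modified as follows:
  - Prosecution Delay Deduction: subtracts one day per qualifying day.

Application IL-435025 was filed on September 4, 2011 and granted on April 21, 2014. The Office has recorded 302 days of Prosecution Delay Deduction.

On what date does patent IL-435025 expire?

(a) grant + 14 years → 21 April 2028.
(b) filing + 20 years → 4 September 2031.
Later of the two: 4 September 2031.
Prosecution Delay Deduction: −302 days → 6 November 2030.

November 6, 2030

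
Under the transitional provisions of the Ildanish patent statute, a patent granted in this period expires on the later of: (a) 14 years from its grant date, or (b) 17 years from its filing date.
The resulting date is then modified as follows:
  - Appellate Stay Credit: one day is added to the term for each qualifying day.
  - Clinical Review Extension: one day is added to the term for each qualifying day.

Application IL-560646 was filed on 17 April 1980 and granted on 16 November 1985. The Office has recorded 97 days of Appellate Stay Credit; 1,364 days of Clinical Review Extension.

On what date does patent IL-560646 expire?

(a) grant + 14 years → 16 November 1999.
(b) filing + 17 years → 17 April 1997.
Later of the two: 16 November 1999.
Appellate Stay Credit: +97 days → 21 February 2000.
Clinical Review Extension: +1364 days → 16 November 2003.

November 16, 2003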